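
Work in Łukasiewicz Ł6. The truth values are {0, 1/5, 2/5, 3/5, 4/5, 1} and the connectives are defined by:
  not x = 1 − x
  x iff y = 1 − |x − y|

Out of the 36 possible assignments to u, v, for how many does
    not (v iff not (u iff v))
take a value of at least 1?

2

value 1: 2 assignments (counts)
value 4/5: 3 assignments
value 3/5: 6 assignments
value 2/5: 7 assignments
value 1/5: 10 assignments
value 0: 8 assignments
So 2 of the 36 assignments meet the threshold.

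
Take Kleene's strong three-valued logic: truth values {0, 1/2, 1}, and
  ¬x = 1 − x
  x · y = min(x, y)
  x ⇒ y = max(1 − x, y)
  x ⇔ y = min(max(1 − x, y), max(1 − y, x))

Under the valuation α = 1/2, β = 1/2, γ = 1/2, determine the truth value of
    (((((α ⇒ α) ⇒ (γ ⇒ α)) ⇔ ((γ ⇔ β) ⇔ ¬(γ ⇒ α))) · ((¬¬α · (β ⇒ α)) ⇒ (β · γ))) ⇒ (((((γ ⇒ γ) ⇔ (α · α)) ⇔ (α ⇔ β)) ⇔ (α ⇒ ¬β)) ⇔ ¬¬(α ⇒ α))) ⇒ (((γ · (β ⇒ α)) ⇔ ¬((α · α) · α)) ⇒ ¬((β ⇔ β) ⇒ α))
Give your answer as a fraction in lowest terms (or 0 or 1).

1/2

α ⇒ α = 1/2 ⇒ 1/2 = 1/2
γ ⇒ α = 1/2 ⇒ 1/2 = 1/2
(α ⇒ α) ⇒ (γ ⇒ α) = 1/2 ⇒ 1/2 = 1/2
γ ⇔ β = 1/2 ⇔ 1/2 = 1/2
γ ⇒ α = 1/2 ⇒ 1/2 = 1/2
¬(γ ⇒ α) = ¬1/2 = 1/2
(γ ⇔ β) ⇔ ¬(γ ⇒ α) = 1/2 ⇔ 1/2 = 1/2
((α ⇒ α) ⇒ (γ ⇒ α)) ⇔ ((γ ⇔ β) ⇔ ¬(γ ⇒ α)) = 1/2 ⇔ 1/2 = 1/2
¬α = ¬1/2 = 1/2
¬¬α = ¬1/2 = 1/2
β ⇒ α = 1/2 ⇒ 1/2 = 1/2
¬¬α · (β ⇒ α) = 1/2 · 1/2 = 1/2
β · γ = 1/2 · 1/2 = 1/2
(¬¬α · (β ⇒ α)) ⇒ (β · γ) = 1/2 ⇒ 1/2 = 1/2
(((α ⇒ α) ⇒ (γ ⇒ α)) ⇔ ((γ ⇔ β) ⇔ ¬(γ ⇒ α))) · ((¬¬α · (β ⇒ α)) ⇒ (β · γ)) = 1/2 · 1/2 = 1/2
γ ⇒ γ = 1/2 ⇒ 1/2 = 1/2
α · α = 1/2 · 1/2 = 1/2
(γ ⇒ γ) ⇔ (α · α) = 1/2 ⇔ 1/2 = 1/2
α ⇔ β = 1/2 ⇔ 1/2 = 1/2
((γ ⇒ γ) ⇔ (α · α)) ⇔ (α ⇔ β) = 1/2 ⇔ 1/2 = 1/2
¬β = ¬1/2 = 1/2
α ⇒ ¬β = 1/2 ⇒ 1/2 = 1/2
(((γ ⇒ γ) ⇔ (α · α)) ⇔ (α ⇔ β)) ⇔ (α ⇒ ¬β) = 1/2 ⇔ 1/2 = 1/2
α ⇒ α = 1/2 ⇒ 1/2 = 1/2
¬(α ⇒ α) = ¬1/2 = 1/2
¬¬(α ⇒ α) = ¬1/2 = 1/2
((((γ ⇒ γ) ⇔ (α · α)) ⇔ (α ⇔ β)) ⇔ (α ⇒ ¬β)) ⇔ ¬¬(α ⇒ α) = 1/2 ⇔ 1/2 = 1/2
((((α ⇒ α) ⇒ (γ ⇒ α)) ⇔ ((γ ⇔ β) ⇔ ¬(γ ⇒ α))) · ((¬¬α · (β ⇒ α)) ⇒ (β · γ))) ⇒ (((((γ ⇒ γ) ⇔ (α · α)) ⇔ (α ⇔ β)) ⇔ (α ⇒ ¬β)) ⇔ ¬¬(α ⇒ α)) = 1/2 ⇒ 1/2 = 1/2
β ⇒ α = 1/2 ⇒ 1/2 = 1/2
γ · (β ⇒ α) = 1/2 · 1/2 = 1/2
α · α = 1/2 · 1/2 = 1/2
(α · α) · α = 1/2 · 1/2 = 1/2
¬((α · α) · α) = ¬1/2 = 1/2
(γ · (β ⇒ α)) ⇔ ¬((α · α) · α) = 1/2 ⇔ 1/2 = 1/2
β ⇔ β = 1/2 ⇔ 1/2 = 1/2
(β ⇔ β) ⇒ α = 1/2 ⇒ 1/2 = 1/2
¬((β ⇔ β) ⇒ α) = ¬1/2 = 1/2
((γ · (β ⇒ α)) ⇔ ¬((α · α) · α)) ⇒ ¬((β ⇔ β) ⇒ α) = 1/2 ⇒ 1/2 = 1/2
(((((α ⇒ α) ⇒ (γ ⇒ α)) ⇔ ((γ ⇔ β) ⇔ ¬(γ ⇒ α))) · ((¬¬α · (β ⇒ α)) ⇒ (β · γ))) ⇒ (((((γ ⇒ γ) ⇔ (α · α)) ⇔ (α ⇔ β)) ⇔ (α ⇒ ¬β)) ⇔ ¬¬(α ⇒ α))) ⇒ (((γ · (β ⇒ α)) ⇔ ¬((α · α) · α)) ⇒ ¬((β ⇔ β) ⇒ α)) = 1/2 ⇒ 1/2 = 1/2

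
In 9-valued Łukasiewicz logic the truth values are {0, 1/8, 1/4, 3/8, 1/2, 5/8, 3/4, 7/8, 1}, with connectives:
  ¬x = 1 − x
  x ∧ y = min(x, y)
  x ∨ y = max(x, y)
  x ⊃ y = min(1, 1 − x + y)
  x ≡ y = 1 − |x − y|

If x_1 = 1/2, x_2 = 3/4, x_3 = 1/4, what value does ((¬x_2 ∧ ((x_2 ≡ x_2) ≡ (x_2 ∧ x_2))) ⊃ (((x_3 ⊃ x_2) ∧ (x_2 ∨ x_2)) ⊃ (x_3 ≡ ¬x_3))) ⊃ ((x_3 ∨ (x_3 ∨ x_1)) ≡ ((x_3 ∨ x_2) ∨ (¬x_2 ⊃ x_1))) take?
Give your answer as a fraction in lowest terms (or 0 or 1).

1/2

¬x_2 = ¬3/4 = 1/4
x_2 ≡ x_2 = 3/4 ≡ 3/4 = 1
x_2 ∧ x_2 = 3/4 ∧ 3/4 = 3/4
(x_2 ≡ x_2) ≡ (x_2 ∧ x_2) = 1 ≡ 3/4 = 3/4
¬x_2 ∧ ((x_2 ≡ x_2) ≡ (x_2 ∧ x_2)) = 1/4 ∧ 3/4 = 1/4
x_3 ⊃ x_2 = 1/4 ⊃ 3/4 = 1
x_2 ∨ x_2 = 3/4 ∨ 3/4 = 3/4
(x_3 ⊃ x_2) ∧ (x_2 ∨ x_2) = 1 ∧ 3/4 = 3/4
¬x_3 = ¬1/4 = 3/4
x_3 ≡ ¬x_3 = 1/4 ≡ 3/4 = 1/2
((x_3 ⊃ x_2) ∧ (x_2 ∨ x_2)) ⊃ (x_3 ≡ ¬x_3) = 3/4 ⊃ 1/2 = 3/4
(¬x_2 ∧ ((x_2 ≡ x_2) ≡ (x_2 ∧ x_2))) ⊃ (((x_3 ⊃ x_2) ∧ (x_2 ∨ x_2)) ⊃ (x_3 ≡ ¬x_3)) = 1/4 ⊃ 3/4 = 1
x_3 ∨ x_1 = 1/4 ∨ 1/2 = 1/2
x_3 ∨ (x_3 ∨ x_1) = 1/4 ∨ 1/2 = 1/2
x_3 ∨ x_2 = 1/4 ∨ 3/4 = 3/4
¬x_2 = ¬3/4 = 1/4
¬x_2 ⊃ x_1 = 1/4 ⊃ 1/2 = 1
(x_3 ∨ x_2) ∨ (¬x_2 ⊃ x_1) = 3/4 ∨ 1 = 1
(x_3 ∨ (x_3 ∨ x_1)) ≡ ((x_3 ∨ x_2) ∨ (¬x_2 ⊃ x_1)) = 1/2 ≡ 1 = 1/2
((¬x_2 ∧ ((x_2 ≡ x_2) ≡ (x_2 ∧ x_2))) ⊃ (((x_3 ⊃ x_2) ∧ (x_2 ∨ x_2)) ⊃ (x_3 ≡ ¬x_3))) ⊃ ((x_3 ∨ (x_3 ∨ x_1)) ≡ ((x_3 ∨ x_2) ∨ (¬x_2 ⊃ x_1))) = 1 ⊃ 1/2 = 1/2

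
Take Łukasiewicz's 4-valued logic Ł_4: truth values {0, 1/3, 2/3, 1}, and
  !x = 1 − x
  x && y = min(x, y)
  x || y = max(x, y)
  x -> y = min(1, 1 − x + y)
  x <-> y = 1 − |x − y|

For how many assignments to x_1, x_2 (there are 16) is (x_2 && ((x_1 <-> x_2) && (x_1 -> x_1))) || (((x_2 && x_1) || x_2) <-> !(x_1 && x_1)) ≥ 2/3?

x_1 = 0, x_2 = 0 ↦ 0  <
x_1 = 0, x_2 = 1/3 ↦ 1/3  <
x_1 = 0, x_2 = 2/3 ↦ 2/3  ≥
x_1 = 0, x_2 = 1 ↦ 1  ≥
x_1 = 1/3, x_2 = 0 ↦ 1/3  <
x_1 = 1/3, x_2 = 1/3 ↦ 2/3  ≥
x_1 = 1/3, x_2 = 2/3 ↦ 1  ≥
x_1 = 1/3, x_2 = 1 ↦ 2/3  ≥
x_1 = 2/3, x_2 = 0 ↦ 2/3  ≥
x_1 = 2/3, x_2 = 1/3 ↦ 1  ≥
x_1 = 2/3, x_2 = 2/3 ↦ 2/3  ≥
x_1 = 2/3, x_2 = 1 ↦ 2/3  ≥
x_1 = 1, x_2 = 0 ↦ 1  ≥
x_1 = 1, x_2 = 1/3 ↦ 2/3  ≥
x_1 = 1, x_2 = 2/3 ↦ 2/3  ≥
x_1 = 1, x_2 = 1 ↦ 1  ≥
So 13 of the 16 assignments meet the threshold.

13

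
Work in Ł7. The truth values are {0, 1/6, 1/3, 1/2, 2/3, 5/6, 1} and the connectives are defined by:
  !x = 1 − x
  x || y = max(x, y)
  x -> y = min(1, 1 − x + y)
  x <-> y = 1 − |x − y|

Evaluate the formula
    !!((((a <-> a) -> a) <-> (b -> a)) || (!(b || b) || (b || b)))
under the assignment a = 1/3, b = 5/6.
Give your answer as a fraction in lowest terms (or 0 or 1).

5/6

a <-> a = 1/3 <-> 1/3 = 1
(a <-> a) -> a = 1 -> 1/3 = 1/3
b -> a = 5/6 -> 1/3 = 1/2
((a <-> a) -> a) <-> (b -> a) = 1/3 <-> 1/2 = 5/6
b || b = 5/6 || 5/6 = 5/6
!(b || b) = !5/6 = 1/6
b || b = 5/6 || 5/6 = 5/6
!(b || b) || (b || b) = 1/6 || 5/6 = 5/6
(((a <-> a) -> a) <-> (b -> a)) || (!(b || b) || (b || b)) = 5/6 || 5/6 = 5/6
!((((a <-> a) -> a) <-> (b -> a)) || (!(b || b) || (b || b))) = !5/6 = 1/6
!!((((a <-> a) -> a) <-> (b -> a)) || (!(b || b) || (b || b))) = !1/6 = 5/6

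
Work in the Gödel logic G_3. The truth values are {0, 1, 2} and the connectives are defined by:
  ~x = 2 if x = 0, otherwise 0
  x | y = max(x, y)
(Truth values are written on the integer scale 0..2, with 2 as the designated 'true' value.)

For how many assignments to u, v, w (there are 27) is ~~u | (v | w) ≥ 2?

value 2: 23 assignments (counts)
value 1: 3 assignments
value 0: 1 assignment
So 23 of the 27 assignments meet the threshold.

23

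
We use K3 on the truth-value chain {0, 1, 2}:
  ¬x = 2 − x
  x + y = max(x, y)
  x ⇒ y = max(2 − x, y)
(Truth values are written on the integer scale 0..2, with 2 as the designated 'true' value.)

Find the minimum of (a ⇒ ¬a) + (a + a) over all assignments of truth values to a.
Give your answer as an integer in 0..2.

1

Take a = 1:
¬a = ¬1 = 1
a ⇒ ¬a = 1 ⇒ 1 = 1
a + a = 1 + 1 = 1
(a ⇒ ¬a) + (a + a) = 1 + 1 = 1
No assignment yields a value below 1, so this is the minimum.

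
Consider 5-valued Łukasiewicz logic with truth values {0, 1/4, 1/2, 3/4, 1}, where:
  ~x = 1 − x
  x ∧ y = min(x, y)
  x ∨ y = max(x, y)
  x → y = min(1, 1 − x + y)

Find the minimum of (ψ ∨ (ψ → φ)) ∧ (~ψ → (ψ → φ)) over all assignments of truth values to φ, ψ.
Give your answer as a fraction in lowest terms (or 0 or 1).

1/2

Take φ = 0, ψ = 1/2:
ψ → φ = 1/2 → 0 = 1/2
ψ ∨ (ψ → φ) = 1/2 ∨ 1/2 = 1/2
~ψ = ~1/2 = 1/2
ψ → φ = 1/2 → 0 = 1/2
~ψ → (ψ → φ) = 1/2 → 1/2 = 1
(ψ ∨ (ψ → φ)) ∧ (~ψ → (ψ → φ)) = 1/2 ∧ 1 = 1/2
No assignment yields a value below 1/2, so this is the minimum.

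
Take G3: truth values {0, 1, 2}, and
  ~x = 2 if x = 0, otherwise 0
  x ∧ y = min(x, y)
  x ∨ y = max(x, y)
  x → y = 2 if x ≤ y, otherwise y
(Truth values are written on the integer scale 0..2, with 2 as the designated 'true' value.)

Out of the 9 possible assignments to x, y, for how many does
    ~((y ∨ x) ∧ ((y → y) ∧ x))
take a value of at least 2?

x = 0, y = 0 ↦ 2  ≥
x = 0, y = 1 ↦ 2  ≥
x = 0, y = 2 ↦ 2  ≥
x = 1, y = 0 ↦ 0  <
x = 1, y = 1 ↦ 0  <
x = 1, y = 2 ↦ 0  <
x = 2, y = 0 ↦ 0  <
x = 2, y = 1 ↦ 0  <
x = 2, y = 2 ↦ 0  <
So 3 of the 9 assignments meet the threshold.

3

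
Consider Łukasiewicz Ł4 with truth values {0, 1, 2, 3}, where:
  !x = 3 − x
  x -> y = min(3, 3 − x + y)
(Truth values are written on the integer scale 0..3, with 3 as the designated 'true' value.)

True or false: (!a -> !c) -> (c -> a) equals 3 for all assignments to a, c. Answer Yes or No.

Yes

a = 0, c = 0 ↦ 3
a = 0, c = 1 ↦ 3
a = 0, c = 2 ↦ 3
a = 0, c = 3 ↦ 3
a = 1, c = 0 ↦ 3
a = 1, c = 1 ↦ 3
a = 1, c = 2 ↦ 3
a = 1, c = 3 ↦ 3
a = 2, c = 0 ↦ 3
a = 2, c = 1 ↦ 3
a = 2, c = 2 ↦ 3
a = 2, c = 3 ↦ 3
a = 3, c = 0 ↦ 3
a = 3, c = 1 ↦ 3
a = 3, c = 2 ↦ 3
a = 3, c = 3 ↦ 3
Every assignment gives a value ≥ 3.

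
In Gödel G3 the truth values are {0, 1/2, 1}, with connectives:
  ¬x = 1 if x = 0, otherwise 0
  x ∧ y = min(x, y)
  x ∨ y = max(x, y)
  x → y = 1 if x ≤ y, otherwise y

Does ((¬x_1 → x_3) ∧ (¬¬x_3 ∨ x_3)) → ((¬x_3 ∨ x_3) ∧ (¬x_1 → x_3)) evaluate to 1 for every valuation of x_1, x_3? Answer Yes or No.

Counterexample: take x_1 = 1/2, x_3 = 1/2.
¬x_1 = ¬1/2 = 0
¬x_1 → x_3 = 0 → 1/2 = 1
¬x_3 = ¬1/2 = 0
¬¬x_3 = ¬0 = 1
¬¬x_3 ∨ x_3 = 1 ∨ 1/2 = 1
(¬x_1 → x_3) ∧ (¬¬x_3 ∨ x_3) = 1 ∧ 1 = 1
¬x_3 = ¬1/2 = 0
¬x_3 ∨ x_3 = 0 ∨ 1/2 = 1/2
¬x_1 = ¬1/2 = 0
¬x_1 → x_3 = 0 → 1/2 = 1
(¬x_3 ∨ x_3) ∧ (¬x_1 → x_3) = 1/2 ∧ 1 = 1/2
((¬x_1 → x_3) ∧ (¬¬x_3 ∨ x_3)) → ((¬x_3 ∨ x_3) ∧ (¬x_1 → x_3)) = 1 → 1/2 = 1/2
This gives 1/2 ≠ 1.

No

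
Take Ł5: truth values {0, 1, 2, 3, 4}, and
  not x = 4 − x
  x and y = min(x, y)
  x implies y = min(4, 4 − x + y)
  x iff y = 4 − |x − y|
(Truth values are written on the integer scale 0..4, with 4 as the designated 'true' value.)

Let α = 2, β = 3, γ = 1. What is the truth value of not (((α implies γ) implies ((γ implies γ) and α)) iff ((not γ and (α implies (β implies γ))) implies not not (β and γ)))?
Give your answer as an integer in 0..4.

1

α implies γ = 2 implies 1 = 3
γ implies γ = 1 implies 1 = 4
(γ implies γ) and α = 4 and 2 = 2
(α implies γ) implies ((γ implies γ) and α) = 3 implies 2 = 3
not γ = not 1 = 3
β implies γ = 3 implies 1 = 2
α implies (β implies γ) = 2 implies 2 = 4
not γ and (α implies (β implies γ)) = 3 and 4 = 3
β and γ = 3 and 1 = 1
not (β and γ) = not 1 = 3
not not (β and γ) = not 3 = 1
(not γ and (α implies (β implies γ))) implies not not (β and γ) = 3 implies 1 = 2
((α implies γ) implies ((γ implies γ) and α)) iff ((not γ and (α implies (β implies γ))) implies not not (β and γ)) = 3 iff 2 = 3
not (((α implies γ) implies ((γ implies γ) and α)) iff ((not γ and (α implies (β implies γ))) implies not not (β and γ))) = not 3 = 1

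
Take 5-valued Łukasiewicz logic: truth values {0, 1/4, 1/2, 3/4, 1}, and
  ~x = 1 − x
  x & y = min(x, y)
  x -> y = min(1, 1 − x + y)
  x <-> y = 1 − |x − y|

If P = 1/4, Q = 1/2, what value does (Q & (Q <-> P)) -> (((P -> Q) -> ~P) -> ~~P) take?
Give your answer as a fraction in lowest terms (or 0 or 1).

1

Q <-> P = 1/2 <-> 1/4 = 3/4
Q & (Q <-> P) = 1/2 & 3/4 = 1/2
P -> Q = 1/4 -> 1/2 = 1
~P = ~1/4 = 3/4
(P -> Q) -> ~P = 1 -> 3/4 = 3/4
~P = ~1/4 = 3/4
~~P = ~3/4 = 1/4
((P -> Q) -> ~P) -> ~~P = 3/4 -> 1/4 = 1/2
(Q & (Q <-> P)) -> (((P -> Q) -> ~P) -> ~~P) = 1/2 -> 1/2 = 1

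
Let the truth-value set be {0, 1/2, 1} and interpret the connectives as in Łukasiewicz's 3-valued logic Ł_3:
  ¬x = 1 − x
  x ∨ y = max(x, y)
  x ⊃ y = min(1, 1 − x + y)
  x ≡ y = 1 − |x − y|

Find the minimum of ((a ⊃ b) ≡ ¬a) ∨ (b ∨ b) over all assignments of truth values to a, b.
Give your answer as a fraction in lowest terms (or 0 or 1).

Take a = 1/2, b = 1/2:
a ⊃ b = 1/2 ⊃ 1/2 = 1
¬a = ¬1/2 = 1/2
(a ⊃ b) ≡ ¬a = 1 ≡ 1/2 = 1/2
b ∨ b = 1/2 ∨ 1/2 = 1/2
((a ⊃ b) ≡ ¬a) ∨ (b ∨ b) = 1/2 ∨ 1/2 = 1/2
No assignment yields a value below 1/2, so this is the minimum.

1/2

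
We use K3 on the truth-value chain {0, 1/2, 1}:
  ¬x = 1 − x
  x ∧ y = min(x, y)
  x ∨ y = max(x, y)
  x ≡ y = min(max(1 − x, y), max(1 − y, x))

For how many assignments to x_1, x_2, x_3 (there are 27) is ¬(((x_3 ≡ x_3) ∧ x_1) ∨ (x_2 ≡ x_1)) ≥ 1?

value 1: 3 assignments (counts)
value 1/2: 14 assignments
value 0: 10 assignments
So 3 of the 27 assignments meet the threshold.

3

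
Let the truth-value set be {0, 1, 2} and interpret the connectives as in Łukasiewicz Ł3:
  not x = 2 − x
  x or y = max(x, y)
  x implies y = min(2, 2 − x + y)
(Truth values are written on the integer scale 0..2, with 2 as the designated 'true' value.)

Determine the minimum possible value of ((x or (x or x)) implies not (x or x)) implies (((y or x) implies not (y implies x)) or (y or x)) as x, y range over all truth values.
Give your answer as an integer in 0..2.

1

Take x = 1, y = 0:
x or x = 1 or 1 = 1
x or (x or x) = 1 or 1 = 1
x or x = 1 or 1 = 1
not (x or x) = not 1 = 1
(x or (x or x)) implies not (x or x) = 1 implies 1 = 2
y or x = 0 or 1 = 1
y implies x = 0 implies 1 = 2
not (y implies x) = not 2 = 0
(y or x) implies not (y implies x) = 1 implies 0 = 1
y or x = 0 or 1 = 1
((y or x) implies not (y implies x)) or (y or x) = 1 or 1 = 1
((x or (x or x)) implies not (x or x)) implies (((y or x) implies not (y implies x)) or (y or x)) = 2 implies 1 = 1
No assignment yields a value below 1, so this is the minimum.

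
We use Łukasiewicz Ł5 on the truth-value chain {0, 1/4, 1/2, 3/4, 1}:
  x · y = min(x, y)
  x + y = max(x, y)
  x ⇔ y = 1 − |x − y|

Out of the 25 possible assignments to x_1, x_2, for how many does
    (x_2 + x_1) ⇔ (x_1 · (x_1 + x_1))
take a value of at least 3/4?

value 1: 15 assignments (counts)
value 3/4: 4 assignments (counts)
value 1/2: 3 assignments
value 1/4: 2 assignments
value 0: 1 assignment
So 19 of the 25 assignments meet the threshold.

19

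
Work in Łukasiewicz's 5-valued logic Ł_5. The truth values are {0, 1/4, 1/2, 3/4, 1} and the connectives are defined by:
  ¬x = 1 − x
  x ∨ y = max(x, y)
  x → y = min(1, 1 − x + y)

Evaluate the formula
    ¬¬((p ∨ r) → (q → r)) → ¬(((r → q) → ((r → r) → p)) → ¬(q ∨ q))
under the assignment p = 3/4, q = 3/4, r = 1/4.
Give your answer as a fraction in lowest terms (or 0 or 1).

3/4

p ∨ r = 3/4 ∨ 1/4 = 3/4
q → r = 3/4 → 1/4 = 1/2
(p ∨ r) → (q → r) = 3/4 → 1/2 = 3/4
¬((p ∨ r) → (q → r)) = ¬3/4 = 1/4
¬¬((p ∨ r) → (q → r)) = ¬1/4 = 3/4
r → q = 1/4 → 3/4 = 1
r → r = 1/4 → 1/4 = 1
(r → r) → p = 1 → 3/4 = 3/4
(r → q) → ((r → r) → p) = 1 → 3/4 = 3/4
q ∨ q = 3/4 ∨ 3/4 = 3/4
¬(q ∨ q) = ¬3/4 = 1/4
((r → q) → ((r → r) → p)) → ¬(q ∨ q) = 3/4 → 1/4 = 1/2
¬(((r → q) → ((r → r) → p)) → ¬(q ∨ q)) = ¬1/2 = 1/2
¬¬((p ∨ r) → (q → r)) → ¬(((r → q) → ((r → r) → p)) → ¬(q ∨ q)) = 3/4 → 1/2 = 3/4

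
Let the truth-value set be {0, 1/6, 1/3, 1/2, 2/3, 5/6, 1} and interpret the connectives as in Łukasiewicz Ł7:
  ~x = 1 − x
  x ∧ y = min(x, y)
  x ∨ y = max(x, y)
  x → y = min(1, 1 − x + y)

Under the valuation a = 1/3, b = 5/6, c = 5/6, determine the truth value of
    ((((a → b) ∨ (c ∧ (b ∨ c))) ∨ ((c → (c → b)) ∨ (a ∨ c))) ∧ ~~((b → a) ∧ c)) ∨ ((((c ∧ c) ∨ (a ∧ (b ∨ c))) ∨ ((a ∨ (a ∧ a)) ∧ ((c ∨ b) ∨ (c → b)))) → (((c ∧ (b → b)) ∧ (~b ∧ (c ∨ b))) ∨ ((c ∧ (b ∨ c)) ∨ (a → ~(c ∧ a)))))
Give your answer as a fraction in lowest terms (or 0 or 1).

1

a → b = 1/3 → 5/6 = 1
b ∨ c = 5/6 ∨ 5/6 = 5/6
c ∧ (b ∨ c) = 5/6 ∧ 5/6 = 5/6
(a → b) ∨ (c ∧ (b ∨ c)) = 1 ∨ 5/6 = 1
c → b = 5/6 → 5/6 = 1
c → (c → b) = 5/6 → 1 = 1
a ∨ c = 1/3 ∨ 5/6 = 5/6
(c → (c → b)) ∨ (a ∨ c) = 1 ∨ 5/6 = 1
((a → b) ∨ (c ∧ (b ∨ c))) ∨ ((c → (c → b)) ∨ (a ∨ c)) = 1 ∨ 1 = 1
b → a = 5/6 → 1/3 = 1/2
(b → a) ∧ c = 1/2 ∧ 5/6 = 1/2
~((b → a) ∧ c) = ~1/2 = 1/2
~~((b → a) ∧ c) = ~1/2 = 1/2
(((a → b) ∨ (c ∧ (b ∨ c))) ∨ ((c → (c → b)) ∨ (a ∨ c))) ∧ ~~((b → a) ∧ c) = 1 ∧ 1/2 = 1/2
c ∧ c = 5/6 ∧ 5/6 = 5/6
b ∨ c = 5/6 ∨ 5/6 = 5/6
a ∧ (b ∨ c) = 1/3 ∧ 5/6 = 1/3
(c ∧ c) ∨ (a ∧ (b ∨ c)) = 5/6 ∨ 1/3 = 5/6
a ∧ a = 1/3 ∧ 1/3 = 1/3
a ∨ (a ∧ a) = 1/3 ∨ 1/3 = 1/3
c ∨ b = 5/6 ∨ 5/6 = 5/6
c → b = 5/6 → 5/6 = 1
(c ∨ b) ∨ (c → b) = 5/6 ∨ 1 = 1
(a ∨ (a ∧ a)) ∧ ((c ∨ b) ∨ (c → b)) = 1/3 ∧ 1 = 1/3
((c ∧ c) ∨ (a ∧ (b ∨ c))) ∨ ((a ∨ (a ∧ a)) ∧ ((c ∨ b) ∨ (c → b))) = 5/6 ∨ 1/3 = 5/6
b → b = 5/6 → 5/6 = 1
c ∧ (b → b) = 5/6 ∧ 1 = 5/6
~b = ~5/6 = 1/6
c ∨ b = 5/6 ∨ 5/6 = 5/6
~b ∧ (c ∨ b) = 1/6 ∧ 5/6 = 1/6
(c ∧ (b → b)) ∧ (~b ∧ (c ∨ b)) = 5/6 ∧ 1/6 = 1/6
b ∨ c = 5/6 ∨ 5/6 = 5/6
c ∧ (b ∨ c) = 5/6 ∧ 5/6 = 5/6
c ∧ a = 5/6 ∧ 1/3 = 1/3
~(c ∧ a) = ~1/3 = 2/3
a → ~(c ∧ a) = 1/3 → 2/3 = 1
(c ∧ (b ∨ c)) ∨ (a → ~(c ∧ a)) = 5/6 ∨ 1 = 1
((c ∧ (b → b)) ∧ (~b ∧ (c ∨ b))) ∨ ((c ∧ (b ∨ c)) ∨ (a → ~(c ∧ a))) = 1/6 ∨ 1 = 1
(((c ∧ c) ∨ (a ∧ (b ∨ c))) ∨ ((a ∨ (a ∧ a)) ∧ ((c ∨ b) ∨ (c → b)))) → (((c ∧ (b → b)) ∧ (~b ∧ (c ∨ b))) ∨ ((c ∧ (b ∨ c)) ∨ (a → ~(c ∧ a)))) = 5/6 → 1 = 1
((((a → b) ∨ (c ∧ (b ∨ c))) ∨ ((c → (c → b)) ∨ (a ∨ c))) ∧ ~~((b → a) ∧ c)) ∨ ((((c ∧ c) ∨ (a ∧ (b ∨ c))) ∨ ((a ∨ (a ∧ a)) ∧ ((c ∨ b) ∨ (c → b)))) → (((c ∧ (b → b)) ∧ (~b ∧ (c ∨ b))) ∨ ((c ∧ (b ∨ c)) ∨ (a → ~(c ∧ a))))) = 1/2 ∨ 1 = 1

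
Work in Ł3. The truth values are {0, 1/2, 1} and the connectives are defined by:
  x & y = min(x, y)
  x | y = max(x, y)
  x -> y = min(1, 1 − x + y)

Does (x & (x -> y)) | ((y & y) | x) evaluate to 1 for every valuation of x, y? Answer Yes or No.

No

Counterexample: take x = 0, y = 0.
x -> y = 0 -> 0 = 1
x & (x -> y) = 0 & 1 = 0
y & y = 0 & 0 = 0
(y & y) | x = 0 | 0 = 0
(x & (x -> y)) | ((y & y) | x) = 0 | 0 = 0
This gives 0 ≠ 1.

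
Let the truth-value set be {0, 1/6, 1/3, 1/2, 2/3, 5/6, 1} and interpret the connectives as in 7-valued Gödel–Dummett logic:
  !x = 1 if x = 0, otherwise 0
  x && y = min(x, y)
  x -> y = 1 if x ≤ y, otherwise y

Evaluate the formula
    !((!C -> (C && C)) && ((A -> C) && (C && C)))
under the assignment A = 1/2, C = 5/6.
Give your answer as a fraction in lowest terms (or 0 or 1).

0

!C = !5/6 = 0
C && C = 5/6 && 5/6 = 5/6
!C -> (C && C) = 0 -> 5/6 = 1
A -> C = 1/2 -> 5/6 = 1
C && C = 5/6 && 5/6 = 5/6
(A -> C) && (C && C) = 1 && 5/6 = 5/6
(!C -> (C && C)) && ((A -> C) && (C && C)) = 1 && 5/6 = 5/6
!((!C -> (C && C)) && ((A -> C) && (C && C))) = !5/6 = 0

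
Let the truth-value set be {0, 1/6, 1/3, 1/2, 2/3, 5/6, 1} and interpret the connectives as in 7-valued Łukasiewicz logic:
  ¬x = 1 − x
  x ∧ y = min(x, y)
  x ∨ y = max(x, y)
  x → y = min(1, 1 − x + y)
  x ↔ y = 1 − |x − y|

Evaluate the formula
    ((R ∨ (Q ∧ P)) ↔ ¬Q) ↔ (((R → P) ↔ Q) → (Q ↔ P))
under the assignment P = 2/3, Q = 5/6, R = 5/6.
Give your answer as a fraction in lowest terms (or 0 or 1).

Q ∧ P = 5/6 ∧ 2/3 = 2/3
R ∨ (Q ∧ P) = 5/6 ∨ 2/3 = 5/6
¬Q = ¬5/6 = 1/6
(R ∨ (Q ∧ P)) ↔ ¬Q = 5/6 ↔ 1/6 = 1/3
R → P = 5/6 → 2/3 = 5/6
(R → P) ↔ Q = 5/6 ↔ 5/6 = 1
Q ↔ P = 5/6 ↔ 2/3 = 5/6
((R → P) ↔ Q) → (Q ↔ P) = 1 → 5/6 = 5/6
((R ∨ (Q ∧ P)) ↔ ¬Q) ↔ (((R → P) ↔ Q) → (Q ↔ P)) = 1/3 ↔ 5/6 = 1/2

1/2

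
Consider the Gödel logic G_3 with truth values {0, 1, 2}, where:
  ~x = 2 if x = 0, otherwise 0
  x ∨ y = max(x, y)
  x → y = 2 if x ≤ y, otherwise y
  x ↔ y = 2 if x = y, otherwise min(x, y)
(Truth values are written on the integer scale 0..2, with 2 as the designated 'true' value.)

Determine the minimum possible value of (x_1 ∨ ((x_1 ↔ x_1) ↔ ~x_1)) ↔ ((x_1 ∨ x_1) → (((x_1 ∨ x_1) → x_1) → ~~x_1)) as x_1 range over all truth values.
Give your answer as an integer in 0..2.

1

Take x_1 = 1:
x_1 ↔ x_1 = 1 ↔ 1 = 2
~x_1 = ~1 = 0
(x_1 ↔ x_1) ↔ ~x_1 = 2 ↔ 0 = 0
x_1 ∨ ((x_1 ↔ x_1) ↔ ~x_1) = 1 ∨ 0 = 1
x_1 ∨ x_1 = 1 ∨ 1 = 1
x_1 ∨ x_1 = 1 ∨ 1 = 1
(x_1 ∨ x_1) → x_1 = 1 → 1 = 2
~x_1 = ~1 = 0
~~x_1 = ~0 = 2
((x_1 ∨ x_1) → x_1) → ~~x_1 = 2 → 2 = 2
(x_1 ∨ x_1) → (((x_1 ∨ x_1) → x_1) → ~~x_1) = 1 → 2 = 2
(x_1 ∨ ((x_1 ↔ x_1) ↔ ~x_1)) ↔ ((x_1 ∨ x_1) → (((x_1 ∨ x_1) → x_1) → ~~x_1)) = 1 ↔ 2 = 1
No assignment yields a value below 1, so this is the minimum.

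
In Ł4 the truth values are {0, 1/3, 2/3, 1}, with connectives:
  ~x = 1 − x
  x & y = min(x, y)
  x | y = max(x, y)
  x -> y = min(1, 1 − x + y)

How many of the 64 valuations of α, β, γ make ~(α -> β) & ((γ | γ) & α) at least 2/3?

6

value 1: 1 assignment (counts)
value 2/3: 5 assignments (counts)
value 1/3: 12 assignments
value 0: 46 assignments
So 6 of the 64 assignments meet the threshold.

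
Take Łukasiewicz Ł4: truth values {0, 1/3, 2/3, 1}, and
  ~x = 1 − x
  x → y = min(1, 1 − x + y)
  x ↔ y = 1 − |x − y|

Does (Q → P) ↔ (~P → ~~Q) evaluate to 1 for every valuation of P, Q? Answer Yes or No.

Counterexample: take P = 0, Q = 0.
Q → P = 0 → 0 = 1
~P = ~0 = 1
~Q = ~0 = 1
~~Q = ~1 = 0
~P → ~~Q = 1 → 0 = 0
(Q → P) ↔ (~P → ~~Q) = 1 ↔ 0 = 0
This gives 0 ≠ 1.

No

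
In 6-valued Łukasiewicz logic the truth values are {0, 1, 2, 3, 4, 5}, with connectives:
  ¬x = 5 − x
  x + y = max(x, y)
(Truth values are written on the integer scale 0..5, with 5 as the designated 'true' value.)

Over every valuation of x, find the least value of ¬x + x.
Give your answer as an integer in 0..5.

3

Take x = 2:
¬x = ¬2 = 3
¬x + x = 3 + 2 = 3
No assignment yields a value below 3, so this is the minimum.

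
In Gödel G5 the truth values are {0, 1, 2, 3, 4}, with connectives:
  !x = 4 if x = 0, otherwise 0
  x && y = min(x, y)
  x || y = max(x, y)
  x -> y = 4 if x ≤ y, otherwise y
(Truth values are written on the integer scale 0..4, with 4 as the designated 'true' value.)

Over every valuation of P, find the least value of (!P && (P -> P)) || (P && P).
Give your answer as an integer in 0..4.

Take P = 1:
!P = !1 = 0
P -> P = 1 -> 1 = 4
!P && (P -> P) = 0 && 4 = 0
P && P = 1 && 1 = 1
(!P && (P -> P)) || (P && P) = 0 || 1 = 1
No assignment yields a value below 1, so this is the minimum.

1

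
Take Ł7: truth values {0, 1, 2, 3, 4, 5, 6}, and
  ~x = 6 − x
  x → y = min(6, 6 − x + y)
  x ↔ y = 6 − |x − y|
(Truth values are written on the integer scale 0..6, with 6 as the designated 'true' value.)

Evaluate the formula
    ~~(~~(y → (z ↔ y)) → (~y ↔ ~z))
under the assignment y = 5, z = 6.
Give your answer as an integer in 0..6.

5

z ↔ y = 6 ↔ 5 = 5
y → (z ↔ y) = 5 → 5 = 6
~(y → (z ↔ y)) = ~6 = 0
~~(y → (z ↔ y)) = ~0 = 6
~y = ~5 = 1
~z = ~6 = 0
~y ↔ ~z = 1 ↔ 0 = 5
~~(y → (z ↔ y)) → (~y ↔ ~z) = 6 → 5 = 5
~(~~(y → (z ↔ y)) → (~y ↔ ~z)) = ~5 = 1
~~(~~(y → (z ↔ y)) → (~y ↔ ~z)) = ~1 = 5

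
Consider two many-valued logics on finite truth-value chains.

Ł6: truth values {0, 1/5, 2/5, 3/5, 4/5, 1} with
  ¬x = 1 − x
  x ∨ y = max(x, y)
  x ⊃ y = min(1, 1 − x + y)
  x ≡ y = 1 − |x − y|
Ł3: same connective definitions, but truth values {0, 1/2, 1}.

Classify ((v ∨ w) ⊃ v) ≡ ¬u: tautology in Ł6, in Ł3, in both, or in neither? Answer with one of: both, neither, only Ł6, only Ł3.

In Ł6: at u = 0, v = 0, w = 1/5 the value is 4/5 — not a tautology.
In Ł3: at u = 0, v = 0, w = 1/2 the value is 1/2 — not a tautology.

neither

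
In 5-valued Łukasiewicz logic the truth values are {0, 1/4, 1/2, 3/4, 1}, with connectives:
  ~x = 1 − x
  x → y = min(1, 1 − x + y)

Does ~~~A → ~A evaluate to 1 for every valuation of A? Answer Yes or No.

Yes

A = 0 ↦ 1
A = 1/4 ↦ 1
A = 1/2 ↦ 1
A = 3/4 ↦ 1
A = 1 ↦ 1
Every assignment gives a value ≥ 1.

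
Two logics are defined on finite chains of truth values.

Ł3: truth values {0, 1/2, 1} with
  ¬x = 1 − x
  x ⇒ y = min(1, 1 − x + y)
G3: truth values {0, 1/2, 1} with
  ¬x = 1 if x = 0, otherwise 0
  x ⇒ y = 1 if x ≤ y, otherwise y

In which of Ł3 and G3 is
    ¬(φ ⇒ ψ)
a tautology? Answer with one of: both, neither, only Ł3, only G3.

In Ł3: at φ = 0, ψ = 0 the value is 0 — not a tautology.
In G3: at φ = 0, ψ = 0 the value is 0 — not a tautology.

neither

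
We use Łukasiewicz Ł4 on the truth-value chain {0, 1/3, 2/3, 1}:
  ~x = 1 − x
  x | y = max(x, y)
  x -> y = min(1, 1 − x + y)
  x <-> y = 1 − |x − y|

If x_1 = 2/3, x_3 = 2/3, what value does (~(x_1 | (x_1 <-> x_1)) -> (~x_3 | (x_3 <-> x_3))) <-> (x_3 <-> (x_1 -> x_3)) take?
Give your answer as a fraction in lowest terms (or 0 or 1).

2/3

x_1 <-> x_1 = 2/3 <-> 2/3 = 1
x_1 | (x_1 <-> x_1) = 2/3 | 1 = 1
~(x_1 | (x_1 <-> x_1)) = ~1 = 0
~x_3 = ~2/3 = 1/3
x_3 <-> x_3 = 2/3 <-> 2/3 = 1
~x_3 | (x_3 <-> x_3) = 1/3 | 1 = 1
~(x_1 | (x_1 <-> x_1)) -> (~x_3 | (x_3 <-> x_3)) = 0 -> 1 = 1
x_1 -> x_3 = 2/3 -> 2/3 = 1
x_3 <-> (x_1 -> x_3) = 2/3 <-> 1 = 2/3
(~(x_1 | (x_1 <-> x_1)) -> (~x_3 | (x_3 <-> x_3))) <-> (x_3 <-> (x_1 -> x_3)) = 1 <-> 2/3 = 2/3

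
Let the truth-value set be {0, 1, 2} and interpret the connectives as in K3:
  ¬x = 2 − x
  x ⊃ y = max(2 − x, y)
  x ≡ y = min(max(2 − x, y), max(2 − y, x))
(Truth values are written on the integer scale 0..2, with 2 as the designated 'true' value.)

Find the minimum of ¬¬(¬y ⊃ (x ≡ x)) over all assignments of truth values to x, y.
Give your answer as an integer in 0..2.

Take x = 1, y = 0:
¬y = ¬0 = 2
x ≡ x = 1 ≡ 1 = 1
¬y ⊃ (x ≡ x) = 2 ⊃ 1 = 1
¬(¬y ⊃ (x ≡ x)) = ¬1 = 1
¬¬(¬y ⊃ (x ≡ x)) = ¬1 = 1
No assignment yields a value below 1, so this is the minimum.

1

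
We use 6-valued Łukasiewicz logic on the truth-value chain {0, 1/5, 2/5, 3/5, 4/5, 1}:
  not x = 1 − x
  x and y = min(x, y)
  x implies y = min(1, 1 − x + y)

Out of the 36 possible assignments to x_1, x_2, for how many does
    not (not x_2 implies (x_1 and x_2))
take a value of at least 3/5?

value 1: 6 assignments (counts)
value 4/5: 1 assignment (counts)
value 3/5: 6 assignments (counts)
value 2/5: 2 assignments
value 1/5: 6 assignments
value 0: 15 assignments
So 13 of the 36 assignments meet the threshold.

13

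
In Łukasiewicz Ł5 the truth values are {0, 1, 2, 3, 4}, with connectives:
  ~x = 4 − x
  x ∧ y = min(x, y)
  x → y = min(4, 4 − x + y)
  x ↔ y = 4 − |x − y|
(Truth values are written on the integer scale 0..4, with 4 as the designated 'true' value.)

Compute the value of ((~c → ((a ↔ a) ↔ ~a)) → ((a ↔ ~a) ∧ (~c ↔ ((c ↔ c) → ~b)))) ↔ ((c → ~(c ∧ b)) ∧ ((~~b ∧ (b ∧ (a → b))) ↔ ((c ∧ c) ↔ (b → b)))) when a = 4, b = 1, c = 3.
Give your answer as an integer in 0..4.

~c = ~3 = 1
a ↔ a = 4 ↔ 4 = 4
~a = ~4 = 0
(a ↔ a) ↔ ~a = 4 ↔ 0 = 0
~c → ((a ↔ a) ↔ ~a) = 1 → 0 = 3
~a = ~4 = 0
a ↔ ~a = 4 ↔ 0 = 0
~c = ~3 = 1
c ↔ c = 3 ↔ 3 = 4
~b = ~1 = 3
(c ↔ c) → ~b = 4 → 3 = 3
~c ↔ ((c ↔ c) → ~b) = 1 ↔ 3 = 2
(a ↔ ~a) ∧ (~c ↔ ((c ↔ c) → ~b)) = 0 ∧ 2 = 0
(~c → ((a ↔ a) ↔ ~a)) → ((a ↔ ~a) ∧ (~c ↔ ((c ↔ c) → ~b))) = 3 → 0 = 1
c ∧ b = 3 ∧ 1 = 1
~(c ∧ b) = ~1 = 3
c → ~(c ∧ b) = 3 → 3 = 4
~b = ~1 = 3
~~b = ~3 = 1
a → b = 4 → 1 = 1
b ∧ (a → b) = 1 ∧ 1 = 1
~~b ∧ (b ∧ (a → b)) = 1 ∧ 1 = 1
c ∧ c = 3 ∧ 3 = 3
b → b = 1 → 1 = 4
(c ∧ c) ↔ (b → b) = 3 ↔ 4 = 3
(~~b ∧ (b ∧ (a → b))) ↔ ((c ∧ c) ↔ (b → b)) = 1 ↔ 3 = 2
(c → ~(c ∧ b)) ∧ ((~~b ∧ (b ∧ (a → b))) ↔ ((c ∧ c) ↔ (b → b))) = 4 ∧ 2 = 2
((~c → ((a ↔ a) ↔ ~a)) → ((a ↔ ~a) ∧ (~c ↔ ((c ↔ c) → ~b)))) ↔ ((c → ~(c ∧ b)) ∧ ((~~b ∧ (b ∧ (a → b))) ↔ ((c ∧ c) ↔ (b → b)))) = 1 ↔ 2 = 3

3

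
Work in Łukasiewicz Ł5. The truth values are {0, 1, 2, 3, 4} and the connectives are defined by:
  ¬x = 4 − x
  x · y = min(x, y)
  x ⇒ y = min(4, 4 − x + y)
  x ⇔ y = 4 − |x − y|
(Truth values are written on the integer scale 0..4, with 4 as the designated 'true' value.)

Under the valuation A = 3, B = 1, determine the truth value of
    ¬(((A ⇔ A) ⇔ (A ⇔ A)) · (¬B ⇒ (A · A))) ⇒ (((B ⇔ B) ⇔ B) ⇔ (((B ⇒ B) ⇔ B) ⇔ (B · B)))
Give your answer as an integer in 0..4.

4

A ⇔ A = 3 ⇔ 3 = 4
A ⇔ A = 3 ⇔ 3 = 4
(A ⇔ A) ⇔ (A ⇔ A) = 4 ⇔ 4 = 4
¬B = ¬1 = 3
A · A = 3 · 3 = 3
¬B ⇒ (A · A) = 3 ⇒ 3 = 4
((A ⇔ A) ⇔ (A ⇔ A)) · (¬B ⇒ (A · A)) = 4 · 4 = 4
¬(((A ⇔ A) ⇔ (A ⇔ A)) · (¬B ⇒ (A · A))) = ¬4 = 0
B ⇔ B = 1 ⇔ 1 = 4
(B ⇔ B) ⇔ B = 4 ⇔ 1 = 1
B ⇒ B = 1 ⇒ 1 = 4
(B ⇒ B) ⇔ B = 4 ⇔ 1 = 1
B · B = 1 · 1 = 1
((B ⇒ B) ⇔ B) ⇔ (B · B) = 1 ⇔ 1 = 4
((B ⇔ B) ⇔ B) ⇔ (((B ⇒ B) ⇔ B) ⇔ (B · B)) = 1 ⇔ 4 = 1
¬(((A ⇔ A) ⇔ (A ⇔ A)) · (¬B ⇒ (A · A))) ⇒ (((B ⇔ B) ⇔ B) ⇔ (((B ⇒ B) ⇔ B) ⇔ (B · B))) = 0 ⇒ 1 = 4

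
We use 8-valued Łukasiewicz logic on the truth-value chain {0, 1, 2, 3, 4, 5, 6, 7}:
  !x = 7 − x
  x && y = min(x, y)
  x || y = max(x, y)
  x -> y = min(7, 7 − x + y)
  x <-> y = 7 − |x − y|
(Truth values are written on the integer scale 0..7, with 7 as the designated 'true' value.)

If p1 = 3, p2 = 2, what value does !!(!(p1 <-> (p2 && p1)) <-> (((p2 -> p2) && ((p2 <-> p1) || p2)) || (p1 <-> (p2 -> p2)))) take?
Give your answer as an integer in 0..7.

2

p2 && p1 = 2 && 3 = 2
p1 <-> (p2 && p1) = 3 <-> 2 = 6
!(p1 <-> (p2 && p1)) = !6 = 1
p2 -> p2 = 2 -> 2 = 7
p2 <-> p1 = 2 <-> 3 = 6
(p2 <-> p1) || p2 = 6 || 2 = 6
(p2 -> p2) && ((p2 <-> p1) || p2) = 7 && 6 = 6
p2 -> p2 = 2 -> 2 = 7
p1 <-> (p2 -> p2) = 3 <-> 7 = 3
((p2 -> p2) && ((p2 <-> p1) || p2)) || (p1 <-> (p2 -> p2)) = 6 || 3 = 6
!(p1 <-> (p2 && p1)) <-> (((p2 -> p2) && ((p2 <-> p1) || p2)) || (p1 <-> (p2 -> p2))) = 1 <-> 6 = 2
!(!(p1 <-> (p2 && p1)) <-> (((p2 -> p2) && ((p2 <-> p1) || p2)) || (p1 <-> (p2 -> p2)))) = !2 = 5
!!(!(p1 <-> (p2 && p1)) <-> (((p2 -> p2) && ((p2 <-> p1) || p2)) || (p1 <-> (p2 -> p2)))) = !5 = 2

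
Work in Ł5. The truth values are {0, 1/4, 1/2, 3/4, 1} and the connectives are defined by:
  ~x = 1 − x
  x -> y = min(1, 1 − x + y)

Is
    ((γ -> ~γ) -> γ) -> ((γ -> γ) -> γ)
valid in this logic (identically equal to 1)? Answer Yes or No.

No

Counterexample: take γ = 3/4.
~γ = ~3/4 = 1/4
γ -> ~γ = 3/4 -> 1/4 = 1/2
(γ -> ~γ) -> γ = 1/2 -> 3/4 = 1
γ -> γ = 3/4 -> 3/4 = 1
(γ -> γ) -> γ = 1 -> 3/4 = 3/4
((γ -> ~γ) -> γ) -> ((γ -> γ) -> γ) = 1 -> 3/4 = 3/4
This gives 3/4 ≠ 1.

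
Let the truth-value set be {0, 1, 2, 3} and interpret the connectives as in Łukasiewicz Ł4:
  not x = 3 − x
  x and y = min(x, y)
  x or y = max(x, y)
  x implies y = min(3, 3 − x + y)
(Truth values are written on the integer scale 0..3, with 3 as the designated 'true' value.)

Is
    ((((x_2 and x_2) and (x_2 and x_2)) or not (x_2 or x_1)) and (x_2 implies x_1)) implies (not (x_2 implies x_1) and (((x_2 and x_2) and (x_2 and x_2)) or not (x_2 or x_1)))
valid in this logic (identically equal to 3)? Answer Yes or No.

Counterexample: take x_1 = 0, x_2 = 0.
x_2 and x_2 = 0 and 0 = 0
x_2 and x_2 = 0 and 0 = 0
(x_2 and x_2) and (x_2 and x_2) = 0 and 0 = 0
x_2 or x_1 = 0 or 0 = 0
not (x_2 or x_1) = not 0 = 3
((x_2 and x_2) and (x_2 and x_2)) or not (x_2 or x_1) = 0 or 3 = 3
x_2 implies x_1 = 0 implies 0 = 3
(((x_2 and x_2) and (x_2 and x_2)) or not (x_2 or x_1)) and (x_2 implies x_1) = 3 and 3 = 3
x_2 implies x_1 = 0 implies 0 = 3
not (x_2 implies x_1) = not 3 = 0
x_2 and x_2 = 0 and 0 = 0
x_2 and x_2 = 0 and 0 = 0
(x_2 and x_2) and (x_2 and x_2) = 0 and 0 = 0
x_2 or x_1 = 0 or 0 = 0
not (x_2 or x_1) = not 0 = 3
((x_2 and x_2) and (x_2 and x_2)) or not (x_2 or x_1) = 0 or 3 = 3
not (x_2 implies x_1) and (((x_2 and x_2) and (x_2 and x_2)) or not (x_2 or x_1)) = 0 and 3 = 0
((((x_2 and x_2) and (x_2 and x_2)) or not (x_2 or x_1)) and (x_2 implies x_1)) implies (not (x_2 implies x_1) and (((x_2 and x_2) and (x_2 and x_2)) or not (x_2 or x_1))) = 3 implies 0 = 0
This gives 0 ≠ 3.

No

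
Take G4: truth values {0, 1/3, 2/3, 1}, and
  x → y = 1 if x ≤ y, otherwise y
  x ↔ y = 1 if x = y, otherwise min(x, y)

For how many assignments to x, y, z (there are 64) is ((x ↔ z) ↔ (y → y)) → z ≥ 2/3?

56

value 1: 52 assignments (counts)
value 2/3: 4 assignments (counts)
value 1/3: 4 assignments
value 0: 4 assignments
So 56 of the 64 assignments meet the threshold.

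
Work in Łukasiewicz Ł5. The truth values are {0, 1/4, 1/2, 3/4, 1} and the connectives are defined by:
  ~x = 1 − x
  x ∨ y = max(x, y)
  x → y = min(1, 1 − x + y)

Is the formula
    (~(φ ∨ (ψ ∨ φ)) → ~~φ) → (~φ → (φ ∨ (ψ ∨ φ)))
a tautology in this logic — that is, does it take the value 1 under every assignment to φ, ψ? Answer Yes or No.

At φ = 1/4, ψ = 3/4, for instance:
ψ ∨ φ = 3/4 ∨ 1/4 = 3/4
φ ∨ (ψ ∨ φ) = 1/4 ∨ 3/4 = 3/4
~(φ ∨ (ψ ∨ φ)) = ~3/4 = 1/4
~φ = ~1/4 = 3/4
~~φ = ~3/4 = 1/4
~(φ ∨ (ψ ∨ φ)) → ~~φ = 1/4 → 1/4 = 1
~φ → (φ ∨ (ψ ∨ φ)) = 3/4 → 3/4 = 1
(~(φ ∨ (ψ ∨ φ)) → ~~φ) → (~φ → (φ ∨ (ψ ∨ φ))) = 1 → 1 = 1
and checking the remaining 24 assignments likewise gives ≥ 1 in every case.

Yes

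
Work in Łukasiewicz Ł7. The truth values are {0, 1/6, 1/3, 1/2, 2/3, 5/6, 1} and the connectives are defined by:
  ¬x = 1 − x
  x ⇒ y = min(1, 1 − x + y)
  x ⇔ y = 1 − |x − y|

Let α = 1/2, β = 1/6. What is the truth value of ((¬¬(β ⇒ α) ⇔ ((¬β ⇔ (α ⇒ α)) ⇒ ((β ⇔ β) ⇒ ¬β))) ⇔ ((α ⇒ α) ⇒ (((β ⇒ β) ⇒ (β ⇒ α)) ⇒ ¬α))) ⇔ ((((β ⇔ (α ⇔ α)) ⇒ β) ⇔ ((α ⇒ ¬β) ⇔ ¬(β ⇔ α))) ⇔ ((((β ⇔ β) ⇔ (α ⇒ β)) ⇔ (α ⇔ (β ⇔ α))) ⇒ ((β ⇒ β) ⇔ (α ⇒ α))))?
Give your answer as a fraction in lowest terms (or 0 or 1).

β ⇒ α = 1/6 ⇒ 1/2 = 1
¬(β ⇒ α) = ¬1 = 0
¬¬(β ⇒ α) = ¬0 = 1
¬β = ¬1/6 = 5/6
α ⇒ α = 1/2 ⇒ 1/2 = 1
¬β ⇔ (α ⇒ α) = 5/6 ⇔ 1 = 5/6
β ⇔ β = 1/6 ⇔ 1/6 = 1
¬β = ¬1/6 = 5/6
(β ⇔ β) ⇒ ¬β = 1 ⇒ 5/6 = 5/6
(¬β ⇔ (α ⇒ α)) ⇒ ((β ⇔ β) ⇒ ¬β) = 5/6 ⇒ 5/6 = 1
¬¬(β ⇒ α) ⇔ ((¬β ⇔ (α ⇒ α)) ⇒ ((β ⇔ β) ⇒ ¬β)) = 1 ⇔ 1 = 1
α ⇒ α = 1/2 ⇒ 1/2 = 1
β ⇒ β = 1/6 ⇒ 1/6 = 1
β ⇒ α = 1/6 ⇒ 1/2 = 1
(β ⇒ β) ⇒ (β ⇒ α) = 1 ⇒ 1 = 1
¬α = ¬1/2 = 1/2
((β ⇒ β) ⇒ (β ⇒ α)) ⇒ ¬α = 1 ⇒ 1/2 = 1/2
(α ⇒ α) ⇒ (((β ⇒ β) ⇒ (β ⇒ α)) ⇒ ¬α) = 1 ⇒ 1/2 = 1/2
(¬¬(β ⇒ α) ⇔ ((¬β ⇔ (α ⇒ α)) ⇒ ((β ⇔ β) ⇒ ¬β))) ⇔ ((α ⇒ α) ⇒ (((β ⇒ β) ⇒ (β ⇒ α)) ⇒ ¬α)) = 1 ⇔ 1/2 = 1/2
α ⇔ α = 1/2 ⇔ 1/2 = 1
β ⇔ (α ⇔ α) = 1/6 ⇔ 1 = 1/6
(β ⇔ (α ⇔ α)) ⇒ β = 1/6 ⇒ 1/6 = 1
¬β = ¬1/6 = 5/6
α ⇒ ¬β = 1/2 ⇒ 5/6 = 1
β ⇔ α = 1/6 ⇔ 1/2 = 2/3
¬(β ⇔ α) = ¬2/3 = 1/3
(α ⇒ ¬β) ⇔ ¬(β ⇔ α) = 1 ⇔ 1/3 = 1/3
((β ⇔ (α ⇔ α)) ⇒ β) ⇔ ((α ⇒ ¬β) ⇔ ¬(β ⇔ α)) = 1 ⇔ 1/3 = 1/3
β ⇔ β = 1/6 ⇔ 1/6 = 1
α ⇒ β = 1/2 ⇒ 1/6 = 2/3
(β ⇔ β) ⇔ (α ⇒ β) = 1 ⇔ 2/3 = 2/3
β ⇔ α = 1/6 ⇔ 1/2 = 2/3
α ⇔ (β ⇔ α) = 1/2 ⇔ 2/3 = 5/6
((β ⇔ β) ⇔ (α ⇒ β)) ⇔ (α ⇔ (β ⇔ α)) = 2/3 ⇔ 5/6 = 5/6
β ⇒ β = 1/6 ⇒ 1/6 = 1
α ⇒ α = 1/2 ⇒ 1/2 = 1
(β ⇒ β) ⇔ (α ⇒ α) = 1 ⇔ 1 = 1
(((β ⇔ β) ⇔ (α ⇒ β)) ⇔ (α ⇔ (β ⇔ α))) ⇒ ((β ⇒ β) ⇔ (α ⇒ α)) = 5/6 ⇒ 1 = 1
(((β ⇔ (α ⇔ α)) ⇒ β) ⇔ ((α ⇒ ¬β) ⇔ ¬(β ⇔ α))) ⇔ ((((β ⇔ β) ⇔ (α ⇒ β)) ⇔ (α ⇔ (β ⇔ α))) ⇒ ((β ⇒ β) ⇔ (α ⇒ α))) = 1/3 ⇔ 1 = 1/3
((¬¬(β ⇒ α) ⇔ ((¬β ⇔ (α ⇒ α)) ⇒ ((β ⇔ β) ⇒ ¬β))) ⇔ ((α ⇒ α) ⇒ (((β ⇒ β) ⇒ (β ⇒ α)) ⇒ ¬α))) ⇔ ((((β ⇔ (α ⇔ α)) ⇒ β) ⇔ ((α ⇒ ¬β) ⇔ ¬(β ⇔ α))) ⇔ ((((β ⇔ β) ⇔ (α ⇒ β)) ⇔ (α ⇔ (β ⇔ α))) ⇒ ((β ⇒ β) ⇔ (α ⇒ α)))) = 1/2 ⇔ 1/3 = 5/6

5/6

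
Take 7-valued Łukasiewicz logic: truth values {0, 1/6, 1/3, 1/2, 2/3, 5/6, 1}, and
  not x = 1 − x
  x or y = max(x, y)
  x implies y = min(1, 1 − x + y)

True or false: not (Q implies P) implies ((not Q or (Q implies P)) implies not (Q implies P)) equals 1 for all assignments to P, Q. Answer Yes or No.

At P = 1/6, Q = 1/3, for instance:
Q implies P = 1/3 implies 1/6 = 5/6
not (Q implies P) = not 5/6 = 1/6
not Q = not 1/3 = 2/3
Q implies P = 1/3 implies 1/6 = 5/6
not Q or (Q implies P) = 2/3 or 5/6 = 5/6
(not Q or (Q implies P)) implies not (Q implies P) = 5/6 implies 1/6 = 1/3
not (Q implies P) implies ((not Q or (Q implies P)) implies not (Q implies P)) = 1/6 implies 1/3 = 1
and checking the remaining 48 assignments likewise gives ≥ 1 in every case.

Yes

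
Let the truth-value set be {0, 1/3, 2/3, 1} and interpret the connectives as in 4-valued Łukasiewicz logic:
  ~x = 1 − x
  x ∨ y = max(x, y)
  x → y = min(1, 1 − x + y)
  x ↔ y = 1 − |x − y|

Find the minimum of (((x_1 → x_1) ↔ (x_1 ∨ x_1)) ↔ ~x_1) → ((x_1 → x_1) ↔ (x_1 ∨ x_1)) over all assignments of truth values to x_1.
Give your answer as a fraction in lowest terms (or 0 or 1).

Take x_1 = 1/3:
x_1 → x_1 = 1/3 → 1/3 = 1
x_1 ∨ x_1 = 1/3 ∨ 1/3 = 1/3
(x_1 → x_1) ↔ (x_1 ∨ x_1) = 1 ↔ 1/3 = 1/3
~x_1 = ~1/3 = 2/3
((x_1 → x_1) ↔ (x_1 ∨ x_1)) ↔ ~x_1 = 1/3 ↔ 2/3 = 2/3
x_1 → x_1 = 1/3 → 1/3 = 1
x_1 ∨ x_1 = 1/3 ∨ 1/3 = 1/3
(x_1 → x_1) ↔ (x_1 ∨ x_1) = 1 ↔ 1/3 = 1/3
(((x_1 → x_1) ↔ (x_1 ∨ x_1)) ↔ ~x_1) → ((x_1 → x_1) ↔ (x_1 ∨ x_1)) = 2/3 → 1/3 = 2/3
No assignment yields a value below 2/3, so this is the minimum.

2/3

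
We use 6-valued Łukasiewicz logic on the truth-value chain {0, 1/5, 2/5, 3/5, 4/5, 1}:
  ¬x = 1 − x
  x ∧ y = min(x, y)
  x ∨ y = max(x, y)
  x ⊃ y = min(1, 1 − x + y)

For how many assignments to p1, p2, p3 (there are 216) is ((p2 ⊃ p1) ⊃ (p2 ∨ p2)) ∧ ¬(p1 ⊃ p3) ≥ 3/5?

value 1: 1 assignment (counts)
value 4/5: 5 assignments (counts)
value 3/5: 12 assignments (counts)
value 2/5: 22 assignments
value 1/5: 35 assignments
value 0: 141 assignments
So 18 of the 216 assignments meet the threshold.

18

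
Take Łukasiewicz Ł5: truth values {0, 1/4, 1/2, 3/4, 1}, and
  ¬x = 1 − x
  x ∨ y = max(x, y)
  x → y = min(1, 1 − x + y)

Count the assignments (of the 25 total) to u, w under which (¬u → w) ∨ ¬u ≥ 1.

value 1: 19 assignments (counts)
value 3/4: 5 assignments
value 1/2: 1 assignment
So 19 of the 25 assignments meet the threshold.

19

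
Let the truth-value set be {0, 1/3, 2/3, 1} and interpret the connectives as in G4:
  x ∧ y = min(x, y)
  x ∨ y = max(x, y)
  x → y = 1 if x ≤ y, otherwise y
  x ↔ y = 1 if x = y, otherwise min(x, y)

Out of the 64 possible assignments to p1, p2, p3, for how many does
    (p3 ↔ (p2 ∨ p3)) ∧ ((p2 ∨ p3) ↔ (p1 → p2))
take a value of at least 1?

16

value 1: 16 assignments (counts)
value 2/3: 11 assignments
value 1/3: 15 assignments
value 0: 22 assignments
So 16 of the 64 assignments meet the threshold.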